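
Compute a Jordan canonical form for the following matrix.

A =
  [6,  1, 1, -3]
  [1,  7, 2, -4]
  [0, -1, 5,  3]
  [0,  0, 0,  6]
J_3(6) ⊕ J_1(6)

The characteristic polynomial is
  det(x·I − A) = x^4 - 24*x^3 + 216*x^2 - 864*x + 1296 = (x - 6)^4

Eigenvalues and multiplicities (the geometric multiplicity of λ is n − rank(A − λI), which equals the number of Jordan blocks for λ):
  λ = 6: algebraic multiplicity = 4, geometric multiplicity = 2

Determining the block sizes for each eigenvalue:
  λ = 6: with am = 4 and gm = 2, the partition is not yet determined (e.g. several partitions of 4 into 2 parts exist). Let N = A − (6)·I. Computing rank(N^1) = 2, rank(N^2) = 1, rank(N^3) = 0; the number of blocks of size ≥ j is rank(N^{j−1}) − rank(N^j), giving [2, 1, 1]. So we have 1 block(s) of size 3, 1 block(s) of size 1 → block sizes [3, 1]

Assembling the blocks gives a Jordan form
J =
  [6, 1, 0, 0]
  [0, 6, 1, 0]
  [0, 0, 6, 0]
  [0, 0, 0, 6]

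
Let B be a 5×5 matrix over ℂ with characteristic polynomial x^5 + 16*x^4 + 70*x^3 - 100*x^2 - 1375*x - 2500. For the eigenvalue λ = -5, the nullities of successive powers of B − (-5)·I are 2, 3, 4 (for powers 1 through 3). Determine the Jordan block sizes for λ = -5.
Block sizes for λ = -5: [3, 1]

From the dimensions of kernels of powers, the number of Jordan blocks of size at least j is d_j − d_{j−1} where d_j = dim ker(N^j) (with d_0 = 0). Computing the differences gives [2, 1, 1].
The number of blocks of size exactly k is (#blocks of size ≥ k) − (#blocks of size ≥ k + 1), so the partition is: 1 block(s) of size 1, 1 block(s) of size 3.
In nonincreasing order the block sizes are [3, 1].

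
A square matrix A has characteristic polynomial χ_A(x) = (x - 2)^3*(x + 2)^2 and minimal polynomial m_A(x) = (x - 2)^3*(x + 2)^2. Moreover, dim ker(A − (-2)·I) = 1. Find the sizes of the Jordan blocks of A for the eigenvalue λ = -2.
Block sizes for λ = -2: [2]

Step 1 — from the characteristic polynomial, algebraic multiplicity of λ = -2 is 2. From dim ker(A − (-2)·I) = 1, there are exactly 1 Jordan blocks for λ = -2.
Step 2 — from the minimal polynomial, the factor (x + 2)^2 tells us the largest block for λ = -2 has size 2.
Step 3 — with total size 2, 1 blocks, and largest block 2, the block sizes (in nonincreasing order) are [2].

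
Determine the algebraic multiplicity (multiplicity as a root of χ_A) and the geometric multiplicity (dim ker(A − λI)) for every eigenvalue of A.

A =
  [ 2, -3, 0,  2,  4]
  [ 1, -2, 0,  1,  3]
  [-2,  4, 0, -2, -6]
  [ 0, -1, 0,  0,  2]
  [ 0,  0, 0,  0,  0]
λ = 0: alg = 5, geom = 3

Step 1 — factor the characteristic polynomial to read off the algebraic multiplicities:
  χ_A(x) = x^5

Step 2 — compute geometric multiplicities via the rank-nullity identity g(λ) = n − rank(A − λI):
  rank(A − (0)·I) = 2, so dim ker(A − (0)·I) = n − 2 = 3

Summary:
  λ = 0: algebraic multiplicity = 5, geometric multiplicity = 3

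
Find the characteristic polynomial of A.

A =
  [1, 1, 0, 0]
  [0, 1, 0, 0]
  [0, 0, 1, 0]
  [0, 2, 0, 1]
x^4 - 4*x^3 + 6*x^2 - 4*x + 1

Expanding det(x·I − A) (e.g. by cofactor expansion or by noting that A is similar to its Jordan form J, which has the same characteristic polynomial as A) gives
  χ_A(x) = x^4 - 4*x^3 + 6*x^2 - 4*x + 1
which factors as (x - 1)^4. The eigenvalues (with algebraic multiplicities) are λ = 1 with multiplicity 4.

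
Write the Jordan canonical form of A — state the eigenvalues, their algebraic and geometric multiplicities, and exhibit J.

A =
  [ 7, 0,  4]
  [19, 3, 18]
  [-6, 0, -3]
J_1(1) ⊕ J_2(3)

The characteristic polynomial is
  det(x·I − A) = x^3 - 7*x^2 + 15*x - 9 = (x - 3)^2*(x - 1)

Eigenvalues and multiplicities (the geometric multiplicity of λ is n − rank(A − λI), which equals the number of Jordan blocks for λ):
  λ = 1: algebraic multiplicity = 1, geometric multiplicity = 1
  λ = 3: algebraic multiplicity = 2, geometric multiplicity = 1

Determining the block sizes for each eigenvalue:
  λ = 1: one block (gm = 1), so the single block has size am = 1 → block sizes [1]
  λ = 3: one block (gm = 1), so the single block has size am = 2 → block sizes [2]

Assembling the blocks gives a Jordan form
J =
  [1, 0, 0]
  [0, 3, 1]
  [0, 0, 3]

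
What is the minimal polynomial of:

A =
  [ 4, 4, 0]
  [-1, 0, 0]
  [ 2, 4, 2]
x^2 - 4*x + 4

The characteristic polynomial is χ_A(x) = (x - 2)^3, so the eigenvalues are known. The minimal polynomial is
  m_A(x) = Π_λ (x − λ)^{k_λ}
where k_λ is the size of the *largest* Jordan block for λ (equivalently, the smallest k with (A − λI)^k v = 0 for every generalised eigenvector v of λ).

  λ = 2: largest Jordan block has size 2, contributing (x − 2)^2

So m_A(x) = (x - 2)^2 = x^2 - 4*x + 4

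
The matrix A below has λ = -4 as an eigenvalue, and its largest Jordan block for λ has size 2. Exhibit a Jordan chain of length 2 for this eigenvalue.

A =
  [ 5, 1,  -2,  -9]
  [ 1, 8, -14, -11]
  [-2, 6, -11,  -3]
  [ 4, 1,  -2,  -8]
A Jordan chain for λ = -4 of length 2:
v_1 = (-1, -2, -1, -1)ᵀ
v_2 = (0, 1, 1, 0)ᵀ

Let N = A − (-4)·I. We want v_2 with N^2 v_2 = 0 but N^1 v_2 ≠ 0; then v_{j-1} := N · v_j for j = 2, …, 2.

Pick v_2 = (0, 1, 1, 0)ᵀ.
Then v_1 = N · v_2 = (-1, -2, -1, -1)ᵀ.

Sanity check: (A − (-4)·I) v_1 = (0, 0, 0, 0)ᵀ = 0. ✓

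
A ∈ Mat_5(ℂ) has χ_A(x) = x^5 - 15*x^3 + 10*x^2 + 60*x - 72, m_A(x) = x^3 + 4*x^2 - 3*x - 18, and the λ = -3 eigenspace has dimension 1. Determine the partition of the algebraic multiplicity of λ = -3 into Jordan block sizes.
Block sizes for λ = -3: [2]

Step 1 — from the characteristic polynomial, algebraic multiplicity of λ = -3 is 2. From dim ker(A − (-3)·I) = 1, there are exactly 1 Jordan blocks for λ = -3.
Step 2 — from the minimal polynomial, the factor (x + 3)^2 tells us the largest block for λ = -3 has size 2.
Step 3 — with total size 2, 1 blocks, and largest block 2, the block sizes (in nonincreasing order) are [2].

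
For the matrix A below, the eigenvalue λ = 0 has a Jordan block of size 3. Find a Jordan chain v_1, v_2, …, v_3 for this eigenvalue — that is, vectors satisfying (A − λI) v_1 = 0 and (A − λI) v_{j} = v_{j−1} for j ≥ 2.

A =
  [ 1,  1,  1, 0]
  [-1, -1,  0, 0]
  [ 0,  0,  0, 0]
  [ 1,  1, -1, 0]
A Jordan chain for λ = 0 of length 3:
v_1 = (1, -1, 0, 1)ᵀ
v_2 = (1, 0, 0, -1)ᵀ
v_3 = (0, 0, 1, 0)ᵀ

Let N = A − (0)·I. We want v_3 with N^3 v_3 = 0 but N^2 v_3 ≠ 0; then v_{j-1} := N · v_j for j = 3, …, 2.

Pick v_3 = (0, 0, 1, 0)ᵀ.
Then v_2 = N · v_3 = (1, 0, 0, -1)ᵀ.
Then v_1 = N · v_2 = (1, -1, 0, 1)ᵀ.

Sanity check: (A − (0)·I) v_1 = (0, 0, 0, 0)ᵀ = 0. ✓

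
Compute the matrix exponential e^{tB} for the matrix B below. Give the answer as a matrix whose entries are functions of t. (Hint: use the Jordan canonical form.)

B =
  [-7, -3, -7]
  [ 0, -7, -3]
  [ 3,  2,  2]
e^{tB} =
  [-6*t^2*exp(-4*t) - 3*t*exp(-4*t) + exp(-4*t), 2*t^2*exp(-4*t) - 3*t*exp(-4*t), -6*t^2*exp(-4*t) - 7*t*exp(-4*t)]
  [-9*t^2*exp(-4*t)/2, 3*t^2*exp(-4*t)/2 - 3*t*exp(-4*t) + exp(-4*t), -9*t^2*exp(-4*t)/2 - 3*t*exp(-4*t)]
  [9*t^2*exp(-4*t)/2 + 3*t*exp(-4*t), -3*t^2*exp(-4*t)/2 + 2*t*exp(-4*t), 9*t^2*exp(-4*t)/2 + 6*t*exp(-4*t) + exp(-4*t)]

Strategy: write B = P · J · P⁻¹ where J is a Jordan canonical form, so e^{tB} = P · e^{tJ} · P⁻¹, and e^{tJ} can be computed block-by-block.

B has Jordan form
J =
  [-4,  1,  0]
  [ 0, -4,  1]
  [ 0,  0, -4]
(up to reordering of blocks).

Per-block formulas:
  For a 3×3 Jordan block J_3(-4): exp(t · J_3(-4)) = e^(-4t)·(I + t·N + (t^2/2)·N^2), where N is the 3×3 nilpotent shift.

After assembling e^{tJ} and conjugating by P, we get:

e^{tB} =
  [-6*t^2*exp(-4*t) - 3*t*exp(-4*t) + exp(-4*t), 2*t^2*exp(-4*t) - 3*t*exp(-4*t), -6*t^2*exp(-4*t) - 7*t*exp(-4*t)]
  [-9*t^2*exp(-4*t)/2, 3*t^2*exp(-4*t)/2 - 3*t*exp(-4*t) + exp(-4*t), -9*t^2*exp(-4*t)/2 - 3*t*exp(-4*t)]
  [9*t^2*exp(-4*t)/2 + 3*t*exp(-4*t), -3*t^2*exp(-4*t)/2 + 2*t*exp(-4*t), 9*t^2*exp(-4*t)/2 + 6*t*exp(-4*t) + exp(-4*t)]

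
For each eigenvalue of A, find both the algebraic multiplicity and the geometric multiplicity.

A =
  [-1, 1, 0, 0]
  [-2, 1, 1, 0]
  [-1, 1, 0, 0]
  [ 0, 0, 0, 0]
λ = 0: alg = 4, geom = 2

Step 1 — factor the characteristic polynomial to read off the algebraic multiplicities:
  χ_A(x) = x^4

Step 2 — compute geometric multiplicities via the rank-nullity identity g(λ) = n − rank(A − λI):
  rank(A − (0)·I) = 2, so dim ker(A − (0)·I) = n − 2 = 2

Summary:
  λ = 0: algebraic multiplicity = 4, geometric multiplicity = 2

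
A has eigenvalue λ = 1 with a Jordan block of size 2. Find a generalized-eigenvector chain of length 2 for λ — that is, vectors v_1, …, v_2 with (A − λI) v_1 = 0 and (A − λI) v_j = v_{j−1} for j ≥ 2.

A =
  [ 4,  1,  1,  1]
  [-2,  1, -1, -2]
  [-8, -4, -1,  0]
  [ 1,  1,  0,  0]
A Jordan chain for λ = 1 of length 2:
v_1 = (3, -2, -8, 1)ᵀ
v_2 = (1, 0, 0, 0)ᵀ

Let N = A − (1)·I. We want v_2 with N^2 v_2 = 0 but N^1 v_2 ≠ 0; then v_{j-1} := N · v_j for j = 2, …, 2.

Pick v_2 = (1, 0, 0, 0)ᵀ.
Then v_1 = N · v_2 = (3, -2, -8, 1)ᵀ.

Sanity check: (A − (1)·I) v_1 = (0, 0, 0, 0)ᵀ = 0. ✓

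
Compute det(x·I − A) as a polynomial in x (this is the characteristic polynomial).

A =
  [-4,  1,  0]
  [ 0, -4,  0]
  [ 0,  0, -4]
x^3 + 12*x^2 + 48*x + 64

Expanding det(x·I − A) (e.g. by cofactor expansion or by noting that A is similar to its Jordan form J, which has the same characteristic polynomial as A) gives
  χ_A(x) = x^3 + 12*x^2 + 48*x + 64
which factors as (x + 4)^3. The eigenvalues (with algebraic multiplicities) are λ = -4 with multiplicity 3.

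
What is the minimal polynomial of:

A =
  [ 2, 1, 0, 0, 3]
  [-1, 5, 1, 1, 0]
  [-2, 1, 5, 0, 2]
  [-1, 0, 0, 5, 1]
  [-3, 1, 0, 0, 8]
x^3 - 15*x^2 + 75*x - 125

The characteristic polynomial is χ_A(x) = (x - 5)^5, so the eigenvalues are known. The minimal polynomial is
  m_A(x) = Π_λ (x − λ)^{k_λ}
where k_λ is the size of the *largest* Jordan block for λ (equivalently, the smallest k with (A − λI)^k v = 0 for every generalised eigenvector v of λ).

  λ = 5: largest Jordan block has size 3, contributing (x − 5)^3

So m_A(x) = (x - 5)^3 = x^3 - 15*x^2 + 75*x - 125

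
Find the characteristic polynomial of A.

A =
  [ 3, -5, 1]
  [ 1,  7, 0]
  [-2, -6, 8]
x^3 - 18*x^2 + 108*x - 216

Expanding det(x·I − A) (e.g. by cofactor expansion or by noting that A is similar to its Jordan form J, which has the same characteristic polynomial as A) gives
  χ_A(x) = x^3 - 18*x^2 + 108*x - 216
which factors as (x - 6)^3. The eigenvalues (with algebraic multiplicities) are λ = 6 with multiplicity 3.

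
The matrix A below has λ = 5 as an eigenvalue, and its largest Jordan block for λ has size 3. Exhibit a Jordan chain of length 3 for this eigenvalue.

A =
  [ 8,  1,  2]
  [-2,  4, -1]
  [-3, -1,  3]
A Jordan chain for λ = 5 of length 3:
v_1 = (1, -1, -1)ᵀ
v_2 = (3, -2, -3)ᵀ
v_3 = (1, 0, 0)ᵀ

Let N = A − (5)·I. We want v_3 with N^3 v_3 = 0 but N^2 v_3 ≠ 0; then v_{j-1} := N · v_j for j = 3, …, 2.

Pick v_3 = (1, 0, 0)ᵀ.
Then v_2 = N · v_3 = (3, -2, -3)ᵀ.
Then v_1 = N · v_2 = (1, -1, -1)ᵀ.

Sanity check: (A − (5)·I) v_1 = (0, 0, 0)ᵀ = 0. ✓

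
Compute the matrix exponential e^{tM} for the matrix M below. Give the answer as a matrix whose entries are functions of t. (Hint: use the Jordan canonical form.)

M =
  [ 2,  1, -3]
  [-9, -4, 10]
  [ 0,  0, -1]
e^{tM} =
  [3*t*exp(-t) + exp(-t), t*exp(-t), t^2*exp(-t)/2 - 3*t*exp(-t)]
  [-9*t*exp(-t), -3*t*exp(-t) + exp(-t), -3*t^2*exp(-t)/2 + 10*t*exp(-t)]
  [0, 0, exp(-t)]

Strategy: write M = P · J · P⁻¹ where J is a Jordan canonical form, so e^{tM} = P · e^{tJ} · P⁻¹, and e^{tJ} can be computed block-by-block.

M has Jordan form
J =
  [-1,  1,  0]
  [ 0, -1,  1]
  [ 0,  0, -1]
(up to reordering of blocks).

Per-block formulas:
  For a 3×3 Jordan block J_3(-1): exp(t · J_3(-1)) = e^(-1t)·(I + t·N + (t^2/2)·N^2), where N is the 3×3 nilpotent shift.

After assembling e^{tJ} and conjugating by P, we get:

e^{tM} =
  [3*t*exp(-t) + exp(-t), t*exp(-t), t^2*exp(-t)/2 - 3*t*exp(-t)]
  [-9*t*exp(-t), -3*t*exp(-t) + exp(-t), -3*t^2*exp(-t)/2 + 10*t*exp(-t)]
  [0, 0, exp(-t)]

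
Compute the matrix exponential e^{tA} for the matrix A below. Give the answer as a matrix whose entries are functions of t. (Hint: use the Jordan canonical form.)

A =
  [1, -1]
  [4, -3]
e^{tA} =
  [2*t*exp(-t) + exp(-t), -t*exp(-t)]
  [4*t*exp(-t), -2*t*exp(-t) + exp(-t)]

Strategy: write A = P · J · P⁻¹ where J is a Jordan canonical form, so e^{tA} = P · e^{tJ} · P⁻¹, and e^{tJ} can be computed block-by-block.

A has Jordan form
J =
  [-1,  1]
  [ 0, -1]
(up to reordering of blocks).

Per-block formulas:
  For a 2×2 Jordan block J_2(-1): exp(t · J_2(-1)) = e^(-1t)·(I + t·N), where N is the 2×2 nilpotent shift.

After assembling e^{tJ} and conjugating by P, we get:

e^{tA} =
  [2*t*exp(-t) + exp(-t), -t*exp(-t)]
  [4*t*exp(-t), -2*t*exp(-t) + exp(-t)]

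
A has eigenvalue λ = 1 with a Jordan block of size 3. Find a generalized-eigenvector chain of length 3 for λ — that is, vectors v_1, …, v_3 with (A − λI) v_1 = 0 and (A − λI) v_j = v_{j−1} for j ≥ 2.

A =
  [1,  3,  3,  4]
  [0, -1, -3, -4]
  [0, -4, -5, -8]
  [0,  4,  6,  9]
A Jordan chain for λ = 1 of length 3:
v_1 = (-2, 0, 0, 0)ᵀ
v_2 = (3, -2, -4, 4)ᵀ
v_3 = (0, 1, 0, 0)ᵀ

Let N = A − (1)·I. We want v_3 with N^3 v_3 = 0 but N^2 v_3 ≠ 0; then v_{j-1} := N · v_j for j = 3, …, 2.

Pick v_3 = (0, 1, 0, 0)ᵀ.
Then v_2 = N · v_3 = (3, -2, -4, 4)ᵀ.
Then v_1 = N · v_2 = (-2, 0, 0, 0)ᵀ.

Sanity check: (A − (1)·I) v_1 = (0, 0, 0, 0)ᵀ = 0. ✓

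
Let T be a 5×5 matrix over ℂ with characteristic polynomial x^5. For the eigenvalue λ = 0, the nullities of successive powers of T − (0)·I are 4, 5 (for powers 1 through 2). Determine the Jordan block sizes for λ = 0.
Block sizes for λ = 0: [2, 1, 1, 1]

From the dimensions of kernels of powers, the number of Jordan blocks of size at least j is d_j − d_{j−1} where d_j = dim ker(N^j) (with d_0 = 0). Computing the differences gives [4, 1].
The number of blocks of size exactly k is (#blocks of size ≥ k) − (#blocks of size ≥ k + 1), so the partition is: 3 block(s) of size 1, 1 block(s) of size 2.
In nonincreasing order the block sizes are [2, 1, 1, 1].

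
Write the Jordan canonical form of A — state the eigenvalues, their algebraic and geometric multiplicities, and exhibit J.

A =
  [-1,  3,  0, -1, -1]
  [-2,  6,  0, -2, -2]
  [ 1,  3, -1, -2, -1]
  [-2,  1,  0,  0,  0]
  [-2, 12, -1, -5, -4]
J_3(0) ⊕ J_2(0)

The characteristic polynomial is
  det(x·I − A) = x^5

Eigenvalues and multiplicities (the geometric multiplicity of λ is n − rank(A − λI), which equals the number of Jordan blocks for λ):
  λ = 0: algebraic multiplicity = 5, geometric multiplicity = 2

Determining the block sizes for each eigenvalue:
  λ = 0: with am = 5 and gm = 2, the partition is not yet determined (e.g. several partitions of 5 into 2 parts exist). Let N = A − (0)·I. Computing rank(N^1) = 3, rank(N^2) = 1, rank(N^3) = 0; the number of blocks of size ≥ j is rank(N^{j−1}) − rank(N^j), giving [2, 2, 1]. So we have 1 block(s) of size 3, 1 block(s) of size 2 → block sizes [3, 2]

Assembling the blocks gives a Jordan form
J =
  [0, 1, 0, 0, 0]
  [0, 0, 1, 0, 0]
  [0, 0, 0, 0, 0]
  [0, 0, 0, 0, 1]
  [0, 0, 0, 0, 0]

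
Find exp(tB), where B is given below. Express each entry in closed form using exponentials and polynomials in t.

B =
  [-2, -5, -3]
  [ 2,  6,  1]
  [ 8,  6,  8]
e^{tB} =
  [t^2*exp(4*t) - 6*t*exp(4*t) + exp(4*t), t^2*exp(4*t) - 5*t*exp(4*t), t^2*exp(4*t)/2 - 3*t*exp(4*t)]
  [2*t*exp(4*t), 2*t*exp(4*t) + exp(4*t), t*exp(4*t)]
  [-2*t^2*exp(4*t) + 8*t*exp(4*t), -2*t^2*exp(4*t) + 6*t*exp(4*t), -t^2*exp(4*t) + 4*t*exp(4*t) + exp(4*t)]

Strategy: write B = P · J · P⁻¹ where J is a Jordan canonical form, so e^{tB} = P · e^{tJ} · P⁻¹, and e^{tJ} can be computed block-by-block.

B has Jordan form
J =
  [4, 1, 0]
  [0, 4, 1]
  [0, 0, 4]
(up to reordering of blocks).

Per-block formulas:
  For a 3×3 Jordan block J_3(4): exp(t · J_3(4)) = e^(4t)·(I + t·N + (t^2/2)·N^2), where N is the 3×3 nilpotent shift.

After assembling e^{tJ} and conjugating by P, we get:

e^{tB} =
  [t^2*exp(4*t) - 6*t*exp(4*t) + exp(4*t), t^2*exp(4*t) - 5*t*exp(4*t), t^2*exp(4*t)/2 - 3*t*exp(4*t)]
  [2*t*exp(4*t), 2*t*exp(4*t) + exp(4*t), t*exp(4*t)]
  [-2*t^2*exp(4*t) + 8*t*exp(4*t), -2*t^2*exp(4*t) + 6*t*exp(4*t), -t^2*exp(4*t) + 4*t*exp(4*t) + exp(4*t)]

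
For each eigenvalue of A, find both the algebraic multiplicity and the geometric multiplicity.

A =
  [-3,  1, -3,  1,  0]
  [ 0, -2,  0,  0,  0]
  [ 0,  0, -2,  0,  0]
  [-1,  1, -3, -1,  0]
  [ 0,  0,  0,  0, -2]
λ = -2: alg = 5, geom = 4

Step 1 — factor the characteristic polynomial to read off the algebraic multiplicities:
  χ_A(x) = (x + 2)^5

Step 2 — compute geometric multiplicities via the rank-nullity identity g(λ) = n − rank(A − λI):
  rank(A − (-2)·I) = 1, so dim ker(A − (-2)·I) = n − 1 = 4

Summary:
  λ = -2: algebraic multiplicity = 5, geometric multiplicity = 4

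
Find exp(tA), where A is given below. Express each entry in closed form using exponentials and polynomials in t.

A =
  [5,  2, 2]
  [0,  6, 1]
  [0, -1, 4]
e^{tA} =
  [exp(5*t), 2*t*exp(5*t), 2*t*exp(5*t)]
  [0, t*exp(5*t) + exp(5*t), t*exp(5*t)]
  [0, -t*exp(5*t), -t*exp(5*t) + exp(5*t)]

Strategy: write A = P · J · P⁻¹ where J is a Jordan canonical form, so e^{tA} = P · e^{tJ} · P⁻¹, and e^{tJ} can be computed block-by-block.

A has Jordan form
J =
  [5, 1, 0]
  [0, 5, 0]
  [0, 0, 5]
(up to reordering of blocks).

Per-block formulas:
  For a 1×1 block at λ = 5: exp(t · [5]) = [e^(5t)].
  For a 2×2 Jordan block J_2(5): exp(t · J_2(5)) = e^(5t)·(I + t·N), where N is the 2×2 nilpotent shift.

After assembling e^{tJ} and conjugating by P, we get:

e^{tA} =
  [exp(5*t), 2*t*exp(5*t), 2*t*exp(5*t)]
  [0, t*exp(5*t) + exp(5*t), t*exp(5*t)]
  [0, -t*exp(5*t), -t*exp(5*t) + exp(5*t)]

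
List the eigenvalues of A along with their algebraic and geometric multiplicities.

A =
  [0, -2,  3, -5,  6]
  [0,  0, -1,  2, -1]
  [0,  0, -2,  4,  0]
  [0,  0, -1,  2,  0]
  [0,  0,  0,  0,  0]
λ = 0: alg = 5, geom = 2

Step 1 — factor the characteristic polynomial to read off the algebraic multiplicities:
  χ_A(x) = x^5

Step 2 — compute geometric multiplicities via the rank-nullity identity g(λ) = n − rank(A − λI):
  rank(A − (0)·I) = 3, so dim ker(A − (0)·I) = n − 3 = 2

Summary:
  λ = 0: algebraic multiplicity = 5, geometric multiplicity = 2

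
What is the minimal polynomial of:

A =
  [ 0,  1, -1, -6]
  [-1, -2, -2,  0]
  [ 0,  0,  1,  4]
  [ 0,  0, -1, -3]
x^3 + 3*x^2 + 3*x + 1

The characteristic polynomial is χ_A(x) = (x + 1)^4, so the eigenvalues are known. The minimal polynomial is
  m_A(x) = Π_λ (x − λ)^{k_λ}
where k_λ is the size of the *largest* Jordan block for λ (equivalently, the smallest k with (A − λI)^k v = 0 for every generalised eigenvector v of λ).

  λ = -1: largest Jordan block has size 3, contributing (x + 1)^3

So m_A(x) = (x + 1)^3 = x^3 + 3*x^2 + 3*x + 1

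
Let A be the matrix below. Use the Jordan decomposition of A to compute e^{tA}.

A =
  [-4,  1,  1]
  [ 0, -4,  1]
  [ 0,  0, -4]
e^{tA} =
  [exp(-4*t), t*exp(-4*t), t^2*exp(-4*t)/2 + t*exp(-4*t)]
  [0, exp(-4*t), t*exp(-4*t)]
  [0, 0, exp(-4*t)]

Strategy: write A = P · J · P⁻¹ where J is a Jordan canonical form, so e^{tA} = P · e^{tJ} · P⁻¹, and e^{tJ} can be computed block-by-block.

A has Jordan form
J =
  [-4,  1,  0]
  [ 0, -4,  1]
  [ 0,  0, -4]
(up to reordering of blocks).

Per-block formulas:
  For a 3×3 Jordan block J_3(-4): exp(t · J_3(-4)) = e^(-4t)·(I + t·N + (t^2/2)·N^2), where N is the 3×3 nilpotent shift.

After assembling e^{tJ} and conjugating by P, we get:

e^{tA} =
  [exp(-4*t), t*exp(-4*t), t^2*exp(-4*t)/2 + t*exp(-4*t)]
  [0, exp(-4*t), t*exp(-4*t)]
  [0, 0, exp(-4*t)]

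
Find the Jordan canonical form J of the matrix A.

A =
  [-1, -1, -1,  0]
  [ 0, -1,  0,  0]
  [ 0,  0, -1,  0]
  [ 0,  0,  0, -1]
J_2(-1) ⊕ J_1(-1) ⊕ J_1(-1)

The characteristic polynomial is
  det(x·I − A) = x^4 + 4*x^3 + 6*x^2 + 4*x + 1 = (x + 1)^4

Eigenvalues and multiplicities (the geometric multiplicity of λ is n − rank(A − λI), which equals the number of Jordan blocks for λ):
  λ = -1: algebraic multiplicity = 4, geometric multiplicity = 3

Determining the block sizes for each eigenvalue:
  λ = -1: 3 blocks summing to 4 forces exactly one block of size 2 and the rest size 1 → block sizes [2, 1, 1]

Assembling the blocks gives a Jordan form
J =
  [-1,  1,  0,  0]
  [ 0, -1,  0,  0]
  [ 0,  0, -1,  0]
  [ 0,  0,  0, -1]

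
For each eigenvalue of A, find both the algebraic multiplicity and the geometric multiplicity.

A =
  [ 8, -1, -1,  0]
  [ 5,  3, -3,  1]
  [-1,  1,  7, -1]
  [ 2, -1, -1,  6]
λ = 6: alg = 4, geom = 2

Step 1 — factor the characteristic polynomial to read off the algebraic multiplicities:
  χ_A(x) = (x - 6)^4

Step 2 — compute geometric multiplicities via the rank-nullity identity g(λ) = n − rank(A − λI):
  rank(A − (6)·I) = 2, so dim ker(A − (6)·I) = n − 2 = 2

Summary:
  λ = 6: algebraic multiplicity = 4, geometric multiplicity = 2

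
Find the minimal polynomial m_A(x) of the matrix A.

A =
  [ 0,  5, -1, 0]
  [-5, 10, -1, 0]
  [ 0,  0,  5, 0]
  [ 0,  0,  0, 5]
x^2 - 10*x + 25

The characteristic polynomial is χ_A(x) = (x - 5)^4, so the eigenvalues are known. The minimal polynomial is
  m_A(x) = Π_λ (x − λ)^{k_λ}
where k_λ is the size of the *largest* Jordan block for λ (equivalently, the smallest k with (A − λI)^k v = 0 for every generalised eigenvector v of λ).

  λ = 5: largest Jordan block has size 2, contributing (x − 5)^2

So m_A(x) = (x - 5)^2 = x^2 - 10*x + 25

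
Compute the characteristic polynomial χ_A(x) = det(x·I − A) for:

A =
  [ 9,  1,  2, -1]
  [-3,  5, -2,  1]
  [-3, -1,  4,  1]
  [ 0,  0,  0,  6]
x^4 - 24*x^3 + 216*x^2 - 864*x + 1296

Expanding det(x·I − A) (e.g. by cofactor expansion or by noting that A is similar to its Jordan form J, which has the same characteristic polynomial as A) gives
  χ_A(x) = x^4 - 24*x^3 + 216*x^2 - 864*x + 1296
which factors as (x - 6)^4. The eigenvalues (with algebraic multiplicities) are λ = 6 with multiplicity 4.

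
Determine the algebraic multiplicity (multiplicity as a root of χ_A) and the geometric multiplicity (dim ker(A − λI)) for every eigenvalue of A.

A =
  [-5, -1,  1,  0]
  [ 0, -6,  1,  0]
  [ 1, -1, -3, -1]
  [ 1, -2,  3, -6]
λ = -5: alg = 4, geom = 2

Step 1 — factor the characteristic polynomial to read off the algebraic multiplicities:
  χ_A(x) = (x + 5)^4

Step 2 — compute geometric multiplicities via the rank-nullity identity g(λ) = n − rank(A − λI):
  rank(A − (-5)·I) = 2, so dim ker(A − (-5)·I) = n − 2 = 2

Summary:
  λ = -5: algebraic multiplicity = 4, geometric multiplicity = 2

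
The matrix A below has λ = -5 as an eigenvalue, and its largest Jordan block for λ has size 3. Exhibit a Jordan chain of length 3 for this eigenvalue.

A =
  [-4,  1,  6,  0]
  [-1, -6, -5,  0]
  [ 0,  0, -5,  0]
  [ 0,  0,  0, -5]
A Jordan chain for λ = -5 of length 3:
v_1 = (1, -1, 0, 0)ᵀ
v_2 = (6, -5, 0, 0)ᵀ
v_3 = (0, 0, 1, 0)ᵀ

Let N = A − (-5)·I. We want v_3 with N^3 v_3 = 0 but N^2 v_3 ≠ 0; then v_{j-1} := N · v_j for j = 3, …, 2.

Pick v_3 = (0, 0, 1, 0)ᵀ.
Then v_2 = N · v_3 = (6, -5, 0, 0)ᵀ.
Then v_1 = N · v_2 = (1, -1, 0, 0)ᵀ.

Sanity check: (A − (-5)·I) v_1 = (0, 0, 0, 0)ᵀ = 0. ✓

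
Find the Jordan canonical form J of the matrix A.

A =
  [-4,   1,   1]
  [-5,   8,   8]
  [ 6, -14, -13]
J_3(-3)

The characteristic polynomial is
  det(x·I − A) = x^3 + 9*x^2 + 27*x + 27 = (x + 3)^3

Eigenvalues and multiplicities (the geometric multiplicity of λ is n − rank(A − λI), which equals the number of Jordan blocks for λ):
  λ = -3: algebraic multiplicity = 3, geometric multiplicity = 1

Determining the block sizes for each eigenvalue:
  λ = -3: one block (gm = 1), so the single block has size am = 3 → block sizes [3]

Assembling the blocks gives a Jordan form
J =
  [-3,  1,  0]
  [ 0, -3,  1]
  [ 0,  0, -3]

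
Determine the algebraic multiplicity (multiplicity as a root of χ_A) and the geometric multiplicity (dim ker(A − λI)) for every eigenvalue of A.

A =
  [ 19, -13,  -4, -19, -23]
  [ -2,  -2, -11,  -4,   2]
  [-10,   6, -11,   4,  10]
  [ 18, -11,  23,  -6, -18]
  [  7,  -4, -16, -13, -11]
λ = -4: alg = 2, geom = 1; λ = -3: alg = 1, geom = 1; λ = 0: alg = 2, geom = 1

Step 1 — factor the characteristic polynomial to read off the algebraic multiplicities:
  χ_A(x) = x^2*(x + 3)*(x + 4)^2

Step 2 — compute geometric multiplicities via the rank-nullity identity g(λ) = n − rank(A − λI):
  rank(A − (-4)·I) = 4, so dim ker(A − (-4)·I) = n − 4 = 1
  rank(A − (-3)·I) = 4, so dim ker(A − (-3)·I) = n − 4 = 1
  rank(A − (0)·I) = 4, so dim ker(A − (0)·I) = n − 4 = 1

Summary:
  λ = -4: algebraic multiplicity = 2, geometric multiplicity = 1
  λ = -3: algebraic multiplicity = 1, geometric multiplicity = 1
  λ = 0: algebraic multiplicity = 2, geometric multiplicity = 1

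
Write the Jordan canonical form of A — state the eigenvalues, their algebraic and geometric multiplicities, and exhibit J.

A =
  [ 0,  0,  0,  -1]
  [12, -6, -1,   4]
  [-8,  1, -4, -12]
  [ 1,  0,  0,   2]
J_2(-5) ⊕ J_2(1)

The characteristic polynomial is
  det(x·I − A) = x^4 + 8*x^3 + 6*x^2 - 40*x + 25 = (x - 1)^2*(x + 5)^2

Eigenvalues and multiplicities (the geometric multiplicity of λ is n − rank(A − λI), which equals the number of Jordan blocks for λ):
  λ = -5: algebraic multiplicity = 2, geometric multiplicity = 1
  λ = 1: algebraic multiplicity = 2, geometric multiplicity = 1

Determining the block sizes for each eigenvalue:
  λ = -5: one block (gm = 1), so the single block has size am = 2 → block sizes [2]
  λ = 1: one block (gm = 1), so the single block has size am = 2 → block sizes [2]

Assembling the blocks gives a Jordan form
J =
  [-5,  1, 0, 0]
  [ 0, -5, 0, 0]
  [ 0,  0, 1, 1]
  [ 0,  0, 0, 1]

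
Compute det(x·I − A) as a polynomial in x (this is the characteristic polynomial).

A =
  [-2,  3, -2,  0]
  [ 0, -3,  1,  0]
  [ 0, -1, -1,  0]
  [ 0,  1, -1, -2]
x^4 + 8*x^3 + 24*x^2 + 32*x + 16

Expanding det(x·I − A) (e.g. by cofactor expansion or by noting that A is similar to its Jordan form J, which has the same characteristic polynomial as A) gives
  χ_A(x) = x^4 + 8*x^3 + 24*x^2 + 32*x + 16
which factors as (x + 2)^4. The eigenvalues (with algebraic multiplicities) are λ = -2 with multiplicity 4.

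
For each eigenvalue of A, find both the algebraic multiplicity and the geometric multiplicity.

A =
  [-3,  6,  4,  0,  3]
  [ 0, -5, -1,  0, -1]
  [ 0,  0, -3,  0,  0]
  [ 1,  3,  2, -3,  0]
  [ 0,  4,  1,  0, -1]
λ = -3: alg = 5, geom = 2

Step 1 — factor the characteristic polynomial to read off the algebraic multiplicities:
  χ_A(x) = (x + 3)^5

Step 2 — compute geometric multiplicities via the rank-nullity identity g(λ) = n − rank(A − λI):
  rank(A − (-3)·I) = 3, so dim ker(A − (-3)·I) = n − 3 = 2

Summary:
  λ = -3: algebraic multiplicity = 5, geometric multiplicity = 2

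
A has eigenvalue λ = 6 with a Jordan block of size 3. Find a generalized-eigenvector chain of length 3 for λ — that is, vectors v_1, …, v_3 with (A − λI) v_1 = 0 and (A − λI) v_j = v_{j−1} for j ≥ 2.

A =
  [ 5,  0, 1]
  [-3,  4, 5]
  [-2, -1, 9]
A Jordan chain for λ = 6 of length 3:
v_1 = (-1, -1, -1)ᵀ
v_2 = (-1, -3, -2)ᵀ
v_3 = (1, 0, 0)ᵀ

Let N = A − (6)·I. We want v_3 with N^3 v_3 = 0 but N^2 v_3 ≠ 0; then v_{j-1} := N · v_j for j = 3, …, 2.

Pick v_3 = (1, 0, 0)ᵀ.
Then v_2 = N · v_3 = (-1, -3, -2)ᵀ.
Then v_1 = N · v_2 = (-1, -1, -1)ᵀ.

Sanity check: (A − (6)·I) v_1 = (0, 0, 0)ᵀ = 0. ✓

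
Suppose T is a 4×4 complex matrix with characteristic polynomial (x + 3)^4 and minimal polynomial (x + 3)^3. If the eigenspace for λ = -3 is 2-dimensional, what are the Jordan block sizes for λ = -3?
Block sizes for λ = -3: [3, 1]

Step 1 — from the characteristic polynomial, algebraic multiplicity of λ = -3 is 4. From dim ker(T − (-3)·I) = 2, there are exactly 2 Jordan blocks for λ = -3.
Step 2 — from the minimal polynomial, the factor (x + 3)^3 tells us the largest block for λ = -3 has size 3.
Step 3 — with total size 4, 2 blocks, and largest block 3, the block sizes (in nonincreasing order) are [3, 1].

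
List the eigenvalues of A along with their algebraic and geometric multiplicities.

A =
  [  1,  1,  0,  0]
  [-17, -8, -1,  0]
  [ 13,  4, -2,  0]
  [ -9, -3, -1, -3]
λ = -3: alg = 4, geom = 2

Step 1 — factor the characteristic polynomial to read off the algebraic multiplicities:
  χ_A(x) = (x + 3)^4

Step 2 — compute geometric multiplicities via the rank-nullity identity g(λ) = n − rank(A − λI):
  rank(A − (-3)·I) = 2, so dim ker(A − (-3)·I) = n − 2 = 2

Summary:
  λ = -3: algebraic multiplicity = 4, geometric multiplicity = 2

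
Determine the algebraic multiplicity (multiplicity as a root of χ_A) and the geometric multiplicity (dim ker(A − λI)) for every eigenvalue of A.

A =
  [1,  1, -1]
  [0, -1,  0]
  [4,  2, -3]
λ = -1: alg = 3, geom = 2

Step 1 — factor the characteristic polynomial to read off the algebraic multiplicities:
  χ_A(x) = (x + 1)^3

Step 2 — compute geometric multiplicities via the rank-nullity identity g(λ) = n − rank(A − λI):
  rank(A − (-1)·I) = 1, so dim ker(A − (-1)·I) = n − 1 = 2

Summary:
  λ = -1: algebraic multiplicity = 3, geometric multiplicity = 2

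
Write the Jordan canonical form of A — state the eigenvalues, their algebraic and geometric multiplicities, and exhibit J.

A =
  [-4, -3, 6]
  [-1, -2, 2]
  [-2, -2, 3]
J_2(-1) ⊕ J_1(-1)

The characteristic polynomial is
  det(x·I − A) = x^3 + 3*x^2 + 3*x + 1 = (x + 1)^3

Eigenvalues and multiplicities (the geometric multiplicity of λ is n − rank(A − λI), which equals the number of Jordan blocks for λ):
  λ = -1: algebraic multiplicity = 3, geometric multiplicity = 2

Determining the block sizes for each eigenvalue:
  λ = -1: 2 blocks summing to 3 forces exactly one block of size 2 and the rest size 1 → block sizes [2, 1]

Assembling the blocks gives a Jordan form
J =
  [-1,  1,  0]
  [ 0, -1,  0]
  [ 0,  0, -1]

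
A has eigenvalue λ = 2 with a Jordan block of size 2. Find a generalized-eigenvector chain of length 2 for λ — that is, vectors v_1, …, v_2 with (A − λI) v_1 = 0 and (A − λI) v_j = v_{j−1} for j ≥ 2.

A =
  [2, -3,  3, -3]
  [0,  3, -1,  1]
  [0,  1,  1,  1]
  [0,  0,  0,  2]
A Jordan chain for λ = 2 of length 2:
v_1 = (-3, 1, 1, 0)ᵀ
v_2 = (0, 1, 0, 0)ᵀ

Let N = A − (2)·I. We want v_2 with N^2 v_2 = 0 but N^1 v_2 ≠ 0; then v_{j-1} := N · v_j for j = 2, …, 2.

Pick v_2 = (0, 1, 0, 0)ᵀ.
Then v_1 = N · v_2 = (-3, 1, 1, 0)ᵀ.

Sanity check: (A − (2)·I) v_1 = (0, 0, 0, 0)ᵀ = 0. ✓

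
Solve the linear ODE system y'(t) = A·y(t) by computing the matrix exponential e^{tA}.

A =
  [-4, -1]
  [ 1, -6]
e^{tA} =
  [t*exp(-5*t) + exp(-5*t), -t*exp(-5*t)]
  [t*exp(-5*t), -t*exp(-5*t) + exp(-5*t)]

Strategy: write A = P · J · P⁻¹ where J is a Jordan canonical form, so e^{tA} = P · e^{tJ} · P⁻¹, and e^{tJ} can be computed block-by-block.

A has Jordan form
J =
  [-5,  1]
  [ 0, -5]
(up to reordering of blocks).

Per-block formulas:
  For a 2×2 Jordan block J_2(-5): exp(t · J_2(-5)) = e^(-5t)·(I + t·N), where N is the 2×2 nilpotent shift.

After assembling e^{tJ} and conjugating by P, we get:

e^{tA} =
  [t*exp(-5*t) + exp(-5*t), -t*exp(-5*t)]
  [t*exp(-5*t), -t*exp(-5*t) + exp(-5*t)]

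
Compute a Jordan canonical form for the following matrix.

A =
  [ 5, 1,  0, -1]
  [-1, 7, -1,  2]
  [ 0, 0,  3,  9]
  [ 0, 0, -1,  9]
J_2(6) ⊕ J_2(6)

The characteristic polynomial is
  det(x·I − A) = x^4 - 24*x^3 + 216*x^2 - 864*x + 1296 = (x - 6)^4

Eigenvalues and multiplicities (the geometric multiplicity of λ is n − rank(A − λI), which equals the number of Jordan blocks for λ):
  λ = 6: algebraic multiplicity = 4, geometric multiplicity = 2

Determining the block sizes for each eigenvalue:
  λ = 6: with am = 4 and gm = 2, the partition is not yet determined (e.g. several partitions of 4 into 2 parts exist). Let N = A − (6)·I. Computing rank(N^1) = 2, rank(N^2) = 0; the number of blocks of size ≥ j is rank(N^{j−1}) − rank(N^j), giving [2, 2]. So we have 2 block(s) of size 2 → block sizes [2, 2]

Assembling the blocks gives a Jordan form
J =
  [6, 1, 0, 0]
  [0, 6, 0, 0]
  [0, 0, 6, 1]
  [0, 0, 0, 6]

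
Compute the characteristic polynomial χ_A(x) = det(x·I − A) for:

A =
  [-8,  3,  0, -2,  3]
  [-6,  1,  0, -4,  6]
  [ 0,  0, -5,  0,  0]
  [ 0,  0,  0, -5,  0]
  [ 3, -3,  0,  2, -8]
x^5 + 25*x^4 + 250*x^3 + 1250*x^2 + 3125*x + 3125

Expanding det(x·I − A) (e.g. by cofactor expansion or by noting that A is similar to its Jordan form J, which has the same characteristic polynomial as A) gives
  χ_A(x) = x^5 + 25*x^4 + 250*x^3 + 1250*x^2 + 3125*x + 3125
which factors as (x + 5)^5. The eigenvalues (with algebraic multiplicities) are λ = -5 with multiplicity 5.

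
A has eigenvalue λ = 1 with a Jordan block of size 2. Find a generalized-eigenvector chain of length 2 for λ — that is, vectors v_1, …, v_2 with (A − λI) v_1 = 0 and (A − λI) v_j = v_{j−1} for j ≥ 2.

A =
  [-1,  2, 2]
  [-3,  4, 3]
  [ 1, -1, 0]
A Jordan chain for λ = 1 of length 2:
v_1 = (-2, -3, 1)ᵀ
v_2 = (1, 0, 0)ᵀ

Let N = A − (1)·I. We want v_2 with N^2 v_2 = 0 but N^1 v_2 ≠ 0; then v_{j-1} := N · v_j for j = 2, …, 2.

Pick v_2 = (1, 0, 0)ᵀ.
Then v_1 = N · v_2 = (-2, -3, 1)ᵀ.

Sanity check: (A − (1)·I) v_1 = (0, 0, 0)ᵀ = 0. ✓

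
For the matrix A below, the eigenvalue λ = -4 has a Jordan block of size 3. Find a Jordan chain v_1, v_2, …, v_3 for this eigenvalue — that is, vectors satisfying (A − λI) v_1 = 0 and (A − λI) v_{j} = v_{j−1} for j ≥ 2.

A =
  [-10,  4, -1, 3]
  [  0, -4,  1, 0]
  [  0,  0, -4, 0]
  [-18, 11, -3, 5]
A Jordan chain for λ = -4 of length 3:
v_1 = (1, 0, 0, 2)ᵀ
v_2 = (-1, 1, 0, -3)ᵀ
v_3 = (0, 0, 1, 0)ᵀ

Let N = A − (-4)·I. We want v_3 with N^3 v_3 = 0 but N^2 v_3 ≠ 0; then v_{j-1} := N · v_j for j = 3, …, 2.

Pick v_3 = (0, 0, 1, 0)ᵀ.
Then v_2 = N · v_3 = (-1, 1, 0, -3)ᵀ.
Then v_1 = N · v_2 = (1, 0, 0, 2)ᵀ.

Sanity check: (A − (-4)·I) v_1 = (0, 0, 0, 0)ᵀ = 0. ✓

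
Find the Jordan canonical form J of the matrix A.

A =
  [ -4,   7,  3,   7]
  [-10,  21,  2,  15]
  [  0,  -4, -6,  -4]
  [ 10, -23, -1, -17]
J_3(-4) ⊕ J_1(6)

The characteristic polynomial is
  det(x·I − A) = x^4 + 6*x^3 - 24*x^2 - 224*x - 384 = (x - 6)*(x + 4)^3

Eigenvalues and multiplicities (the geometric multiplicity of λ is n − rank(A − λI), which equals the number of Jordan blocks for λ):
  λ = -4: algebraic multiplicity = 3, geometric multiplicity = 1
  λ = 6: algebraic multiplicity = 1, geometric multiplicity = 1

Determining the block sizes for each eigenvalue:
  λ = -4: one block (gm = 1), so the single block has size am = 3 → block sizes [3]
  λ = 6: one block (gm = 1), so the single block has size am = 1 → block sizes [1]

Assembling the blocks gives a Jordan form
J =
  [-4,  1,  0, 0]
  [ 0, -4,  1, 0]
  [ 0,  0, -4, 0]
  [ 0,  0,  0, 6]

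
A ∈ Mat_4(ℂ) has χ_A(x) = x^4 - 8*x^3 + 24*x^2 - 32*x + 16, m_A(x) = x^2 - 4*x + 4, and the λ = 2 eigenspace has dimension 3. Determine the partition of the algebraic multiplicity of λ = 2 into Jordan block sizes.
Block sizes for λ = 2: [2, 1, 1]

Step 1 — from the characteristic polynomial, algebraic multiplicity of λ = 2 is 4. From dim ker(A − (2)·I) = 3, there are exactly 3 Jordan blocks for λ = 2.
Step 2 — from the minimal polynomial, the factor (x − 2)^2 tells us the largest block for λ = 2 has size 2.
Step 3 — with total size 4, 3 blocks, and largest block 2, the block sizes (in nonincreasing order) are [2, 1, 1].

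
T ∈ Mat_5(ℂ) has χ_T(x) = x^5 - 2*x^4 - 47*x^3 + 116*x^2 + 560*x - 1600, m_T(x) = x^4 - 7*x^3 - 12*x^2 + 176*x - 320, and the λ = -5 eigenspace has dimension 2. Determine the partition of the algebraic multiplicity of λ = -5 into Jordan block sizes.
Block sizes for λ = -5: [1, 1]

Step 1 — from the characteristic polynomial, algebraic multiplicity of λ = -5 is 2. From dim ker(T − (-5)·I) = 2, there are exactly 2 Jordan blocks for λ = -5.
Step 2 — from the minimal polynomial, the factor (x + 5) tells us the largest block for λ = -5 has size 1.
Step 3 — with total size 2, 2 blocks, and largest block 1, the block sizes (in nonincreasing order) are [1, 1].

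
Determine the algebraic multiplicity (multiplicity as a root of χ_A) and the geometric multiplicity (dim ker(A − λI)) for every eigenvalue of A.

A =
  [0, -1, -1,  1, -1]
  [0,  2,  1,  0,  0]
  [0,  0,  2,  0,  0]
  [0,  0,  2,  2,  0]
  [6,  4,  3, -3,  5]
λ = 2: alg = 4, geom = 2; λ = 3: alg = 1, geom = 1

Step 1 — factor the characteristic polynomial to read off the algebraic multiplicities:
  χ_A(x) = (x - 3)*(x - 2)^4

Step 2 — compute geometric multiplicities via the rank-nullity identity g(λ) = n − rank(A − λI):
  rank(A − (2)·I) = 3, so dim ker(A − (2)·I) = n − 3 = 2
  rank(A − (3)·I) = 4, so dim ker(A − (3)·I) = n − 4 = 1

Summary:
  λ = 2: algebraic multiplicity = 4, geometric multiplicity = 2
  λ = 3: algebraic multiplicity = 1, geometric multiplicity = 1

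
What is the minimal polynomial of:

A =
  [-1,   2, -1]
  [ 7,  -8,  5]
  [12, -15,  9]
x^3

The characteristic polynomial is χ_A(x) = x^3, so the eigenvalues are known. The minimal polynomial is
  m_A(x) = Π_λ (x − λ)^{k_λ}
where k_λ is the size of the *largest* Jordan block for λ (equivalently, the smallest k with (A − λI)^k v = 0 for every generalised eigenvector v of λ).

  λ = 0: largest Jordan block has size 3, contributing (x − 0)^3

So m_A(x) = x^3 = x^3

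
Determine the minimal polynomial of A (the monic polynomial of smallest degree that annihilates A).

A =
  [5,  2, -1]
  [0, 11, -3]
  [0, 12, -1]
x^2 - 10*x + 25

The characteristic polynomial is χ_A(x) = (x - 5)^3, so the eigenvalues are known. The minimal polynomial is
  m_A(x) = Π_λ (x − λ)^{k_λ}
where k_λ is the size of the *largest* Jordan block for λ (equivalently, the smallest k with (A − λI)^k v = 0 for every generalised eigenvector v of λ).

  λ = 5: largest Jordan block has size 2, contributing (x − 5)^2

So m_A(x) = (x - 5)^2 = x^2 - 10*x + 25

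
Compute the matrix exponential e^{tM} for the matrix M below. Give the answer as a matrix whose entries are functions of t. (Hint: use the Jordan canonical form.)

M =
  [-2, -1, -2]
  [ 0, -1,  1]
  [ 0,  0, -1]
e^{tM} =
  [exp(-2*t), -exp(-t) + exp(-2*t), -t*exp(-t) - exp(-t) + exp(-2*t)]
  [0, exp(-t), t*exp(-t)]
  [0, 0, exp(-t)]

Strategy: write M = P · J · P⁻¹ where J is a Jordan canonical form, so e^{tM} = P · e^{tJ} · P⁻¹, and e^{tJ} can be computed block-by-block.

M has Jordan form
J =
  [-2,  0,  0]
  [ 0, -1,  1]
  [ 0,  0, -1]
(up to reordering of blocks).

Per-block formulas:
  For a 2×2 Jordan block J_2(-1): exp(t · J_2(-1)) = e^(-1t)·(I + t·N), where N is the 2×2 nilpotent shift.
  For a 1×1 block at λ = -2: exp(t · [-2]) = [e^(-2t)].

After assembling e^{tJ} and conjugating by P, we get:

e^{tM} =
  [exp(-2*t), -exp(-t) + exp(-2*t), -t*exp(-t) - exp(-t) + exp(-2*t)]
  [0, exp(-t), t*exp(-t)]
  [0, 0, exp(-t)]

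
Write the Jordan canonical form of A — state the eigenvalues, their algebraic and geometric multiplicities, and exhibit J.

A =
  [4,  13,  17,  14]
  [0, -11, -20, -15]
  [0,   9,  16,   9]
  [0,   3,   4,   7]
J_2(4) ⊕ J_2(4)

The characteristic polynomial is
  det(x·I − A) = x^4 - 16*x^3 + 96*x^2 - 256*x + 256 = (x - 4)^4

Eigenvalues and multiplicities (the geometric multiplicity of λ is n − rank(A − λI), which equals the number of Jordan blocks for λ):
  λ = 4: algebraic multiplicity = 4, geometric multiplicity = 2

Determining the block sizes for each eigenvalue:
  λ = 4: with am = 4 and gm = 2, the partition is not yet determined (e.g. several partitions of 4 into 2 parts exist). Let N = A − (4)·I. Computing rank(N^1) = 2, rank(N^2) = 0; the number of blocks of size ≥ j is rank(N^{j−1}) − rank(N^j), giving [2, 2]. So we have 2 block(s) of size 2 → block sizes [2, 2]

Assembling the blocks gives a Jordan form
J =
  [4, 1, 0, 0]
  [0, 4, 0, 0]
  [0, 0, 4, 1]
  [0, 0, 0, 4]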